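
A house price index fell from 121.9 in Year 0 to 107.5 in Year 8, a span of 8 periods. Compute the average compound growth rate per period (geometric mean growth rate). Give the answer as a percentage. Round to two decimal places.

Growth factor = (107.5/121.9)^(1/8) = (0.881870)^(1/8) = 0.984409
Growth rate = 0.984409 − 1 = -0.015591 = -1.5591%

-1.56%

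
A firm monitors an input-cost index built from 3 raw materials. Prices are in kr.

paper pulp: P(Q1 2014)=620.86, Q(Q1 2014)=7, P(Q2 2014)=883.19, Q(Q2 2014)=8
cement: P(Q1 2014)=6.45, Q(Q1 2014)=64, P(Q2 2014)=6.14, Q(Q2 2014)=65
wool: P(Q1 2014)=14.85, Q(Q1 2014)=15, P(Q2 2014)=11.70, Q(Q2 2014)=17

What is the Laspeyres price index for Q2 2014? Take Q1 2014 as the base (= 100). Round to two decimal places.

Laspeyres price index uses base-period quantities as weights.
ΣP(Q2 2014)·Q(Q1 2014) = 883.19×7 + 6.14×64 + 11.70×15 = 6182.33 + 392.96 + 175.5 = 6750.79
ΣP(Q1 2014)·Q(Q1 2014) = 620.86×7 + 6.45×64 + 14.85×15 = 4346.02 + 412.8 + 222.75 = 4981.57
Index = 6750.79 / 4981.57 × 100 = 135.5153

135.52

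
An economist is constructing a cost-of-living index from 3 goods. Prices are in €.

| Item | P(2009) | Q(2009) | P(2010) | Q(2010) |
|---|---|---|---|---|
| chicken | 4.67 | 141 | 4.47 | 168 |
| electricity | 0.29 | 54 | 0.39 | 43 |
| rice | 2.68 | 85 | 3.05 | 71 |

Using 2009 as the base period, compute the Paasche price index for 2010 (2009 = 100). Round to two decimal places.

Paasche price index uses current-period quantities as weights.
ΣP(2010)·Q(2010) = 4.47×168 + 0.39×43 + 3.05×71 = 750.96 + 16.77 + 216.55 = 984.28
ΣP(2009)·Q(2010) = 4.67×168 + 0.29×43 + 2.68×71 = 784.56 + 12.47 + 190.28 = 987.31
Index = 984.28 / 987.31 × 100 = 99.6931

99.69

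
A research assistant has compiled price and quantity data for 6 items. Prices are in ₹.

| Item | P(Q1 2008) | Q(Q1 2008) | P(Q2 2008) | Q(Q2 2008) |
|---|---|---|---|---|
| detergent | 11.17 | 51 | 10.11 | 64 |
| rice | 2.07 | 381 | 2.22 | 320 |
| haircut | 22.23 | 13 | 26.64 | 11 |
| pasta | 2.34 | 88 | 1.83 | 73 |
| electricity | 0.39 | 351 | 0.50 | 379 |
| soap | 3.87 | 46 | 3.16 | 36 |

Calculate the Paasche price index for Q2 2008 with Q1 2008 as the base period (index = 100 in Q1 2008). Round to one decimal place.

100.4

Paasche price index uses current-period quantities as weights.
ΣP(Q2 2008)·Q(Q2 2008) = 10.11×64 + 2.22×320 + 26.64×11 + 1.83×73 + 0.50×379 + 3.16×36 = 647.04 + 710.4 + 293.04 + 133.59 + 189.5 + 113.76 = 2087.33
ΣP(Q1 2008)·Q(Q2 2008) = 11.17×64 + 2.07×320 + 22.23×11 + 2.34×73 + 0.39×379 + 3.87×36 = 714.88 + 662.4 + 244.53 + 170.82 + 147.81 + 139.32 = 2079.76
Index = 2087.33 / 2079.76 × 100 = 100.3640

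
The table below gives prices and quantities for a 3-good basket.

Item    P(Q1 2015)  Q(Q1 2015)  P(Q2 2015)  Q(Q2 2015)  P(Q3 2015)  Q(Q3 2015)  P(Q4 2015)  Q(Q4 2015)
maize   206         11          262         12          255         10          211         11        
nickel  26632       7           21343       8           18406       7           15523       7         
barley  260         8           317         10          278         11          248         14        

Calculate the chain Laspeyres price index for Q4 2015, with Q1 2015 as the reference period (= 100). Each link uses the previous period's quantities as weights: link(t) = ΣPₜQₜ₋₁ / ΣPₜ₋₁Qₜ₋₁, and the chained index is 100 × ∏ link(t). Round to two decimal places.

Link Q1 2015→Q2 2015:
ΣP(Q2 2015)Q(Q1 2015) = 262×11 + 21343×7 + 317×8 = 2882 + 149401 + 2536 = 154819
ΣP(Q1 2015)Q(Q1 2015) = 206×11 + 26632×7 + 260×8 = 2266 + 186424 + 2080 = 190770
link = 154819/190770 = 0.811548
Link Q2 2015→Q3 2015:
ΣP(Q3 2015)Q(Q2 2015) = 255×12 + 18406×8 + 278×10 = 3060 + 147248 + 2780 = 153088
ΣP(Q2 2015)Q(Q2 2015) = 262×12 + 21343×8 + 317×10 = 3144 + 170744 + 3170 = 177058
link = 153088/177058 = 0.864621
Link Q3 2015→Q4 2015:
ΣP(Q4 2015)Q(Q3 2015) = 211×10 + 15523×7 + 248×11 = 2110 + 108661 + 2728 = 113499
ΣP(Q3 2015)Q(Q3 2015) = 255×10 + 18406×7 + 278×11 = 2550 + 128842 + 3058 = 134450
link = 113499/134450 = 0.844173
Chained index = 100 × 0.811548 × 0.864621 × 0.844173 = 59.2340

59.23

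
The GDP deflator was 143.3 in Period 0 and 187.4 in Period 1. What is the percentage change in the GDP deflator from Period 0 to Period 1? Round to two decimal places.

Change = (187.4 − 143.3) / 143.3 × 100
       = 44.1 / 143.3 × 100 = 30.7746%

30.77%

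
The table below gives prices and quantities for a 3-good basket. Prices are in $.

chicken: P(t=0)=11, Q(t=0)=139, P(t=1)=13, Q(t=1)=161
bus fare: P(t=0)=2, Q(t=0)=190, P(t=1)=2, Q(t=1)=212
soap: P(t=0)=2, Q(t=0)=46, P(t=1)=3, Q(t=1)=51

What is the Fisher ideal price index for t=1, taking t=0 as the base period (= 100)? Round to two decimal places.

116.22

Laspeyres component (base-period weights):
ΣP(t=1)Q(t=0) = 13×139 + 2×190 + 3×46 = 1807 + 380 + 138 = 2325
ΣP(t=0)Q(t=0) = 11×139 + 2×190 + 2×46 = 1529 + 380 + 92 = 2001
L = 2325 / 2001 × 100 = 116.1919
Paasche component (current-period weights):
ΣP(t=1)Q(t=1) = 13×161 + 2×212 + 3×51 = 2093 + 424 + 153 = 2670
ΣP(t=0)Q(t=1) = 11×161 + 2×212 + 2×51 = 1771 + 424 + 102 = 2297
P = 2670 / 2297 × 100 = 116.2386
Fisher = √(L × P) = √(116.1919 × 116.2386) = 116.2152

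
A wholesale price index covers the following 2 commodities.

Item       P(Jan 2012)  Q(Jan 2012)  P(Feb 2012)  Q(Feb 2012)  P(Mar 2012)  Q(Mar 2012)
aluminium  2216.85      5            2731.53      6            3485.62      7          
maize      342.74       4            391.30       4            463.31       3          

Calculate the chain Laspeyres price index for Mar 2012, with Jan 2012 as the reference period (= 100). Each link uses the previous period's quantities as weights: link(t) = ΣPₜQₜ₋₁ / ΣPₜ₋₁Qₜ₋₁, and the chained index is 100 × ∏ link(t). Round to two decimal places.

Link Jan 2012→Feb 2012:
ΣP(Feb 2012)Q(Jan 2012) = 2731.53×5 + 391.30×4 = 13657.65 + 1565.2 = 15222.85
ΣP(Jan 2012)Q(Jan 2012) = 2216.85×5 + 342.74×4 = 11084.25 + 1370.96 = 12455.21
link = 15222.85/12455.21 = 1.222207
Link Feb 2012→Mar 2012:
ΣP(Mar 2012)Q(Feb 2012) = 3485.62×6 + 463.31×4 = 20913.72 + 1853.24 = 22766.96
ΣP(Feb 2012)Q(Feb 2012) = 2731.53×6 + 391.30×4 = 16389.18 + 1565.2 = 17954.38
link = 22766.96/17954.38 = 1.268045
Chained index = 100 × 1.222207 × 1.268045 = 154.9814

154.98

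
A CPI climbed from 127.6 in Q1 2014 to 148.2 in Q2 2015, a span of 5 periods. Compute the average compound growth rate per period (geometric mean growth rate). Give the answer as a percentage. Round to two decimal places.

3.04%

Growth factor = (148.2/127.6)^(1/5) = (1.161442)^(1/5) = 1.030385
Growth rate = 1.030385 − 1 = 0.030385 = 3.0385%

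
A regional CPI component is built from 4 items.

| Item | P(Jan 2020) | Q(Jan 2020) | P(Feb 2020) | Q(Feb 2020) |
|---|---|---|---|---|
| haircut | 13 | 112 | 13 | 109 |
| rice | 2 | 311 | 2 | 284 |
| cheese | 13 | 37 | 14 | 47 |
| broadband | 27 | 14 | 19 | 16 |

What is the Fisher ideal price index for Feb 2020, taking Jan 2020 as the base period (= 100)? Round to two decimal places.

Laspeyres component (base-period weights):
ΣP(Feb 2020)Q(Jan 2020) = 13×112 + 2×311 + 14×37 + 19×14 = 1456 + 622 + 518 + 266 = 2862
ΣP(Jan 2020)Q(Jan 2020) = 13×112 + 2×311 + 13×37 + 27×14 = 1456 + 622 + 481 + 378 = 2937
L = 2862 / 2937 × 100 = 97.4464
Paasche component (current-period weights):
ΣP(Feb 2020)Q(Feb 2020) = 13×109 + 2×284 + 14×47 + 19×16 = 1417 + 568 + 658 + 304 = 2947
ΣP(Jan 2020)Q(Feb 2020) = 13×109 + 2×284 + 13×47 + 27×16 = 1417 + 568 + 611 + 432 = 3028
P = 2947 / 3028 × 100 = 97.3250
Fisher = √(L × P) = √(97.4464 × 97.3250) = 97.3857

97.39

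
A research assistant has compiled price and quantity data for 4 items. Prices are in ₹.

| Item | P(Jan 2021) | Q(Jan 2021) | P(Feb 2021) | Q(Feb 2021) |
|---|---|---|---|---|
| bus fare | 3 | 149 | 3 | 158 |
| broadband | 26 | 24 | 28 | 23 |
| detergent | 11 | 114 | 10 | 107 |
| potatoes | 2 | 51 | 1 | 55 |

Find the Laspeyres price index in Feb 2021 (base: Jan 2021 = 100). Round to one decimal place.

95.2

Laspeyres price index uses base-period quantities as weights.
ΣP(Feb 2021)·Q(Jan 2021) = 3×149 + 28×24 + 10×114 + 1×51 = 447 + 672 + 1140 + 51 = 2310
ΣP(Jan 2021)·Q(Jan 2021) = 3×149 + 26×24 + 11×114 + 2×51 = 447 + 624 + 1254 + 102 = 2427
Index = 2310 / 2427 × 100 = 95.1792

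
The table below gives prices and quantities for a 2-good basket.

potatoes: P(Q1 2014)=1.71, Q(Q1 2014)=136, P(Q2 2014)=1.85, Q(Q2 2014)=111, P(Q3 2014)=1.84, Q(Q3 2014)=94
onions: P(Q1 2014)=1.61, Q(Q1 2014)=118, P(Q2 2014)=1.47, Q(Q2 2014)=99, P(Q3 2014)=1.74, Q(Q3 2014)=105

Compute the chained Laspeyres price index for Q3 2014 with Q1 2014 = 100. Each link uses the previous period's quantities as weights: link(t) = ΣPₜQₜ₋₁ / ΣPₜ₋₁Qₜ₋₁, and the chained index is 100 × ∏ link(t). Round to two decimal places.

107.94

Link Q1 2014→Q2 2014:
ΣP(Q2 2014)Q(Q1 2014) = 1.85×136 + 1.47×118 = 251.6 + 173.46 = 425.06
ΣP(Q1 2014)Q(Q1 2014) = 1.71×136 + 1.61×118 = 232.56 + 189.98 = 422.54
link = 425.06/422.54 = 1.005964
Link Q2 2014→Q3 2014:
ΣP(Q3 2014)Q(Q2 2014) = 1.84×111 + 1.74×99 = 204.24 + 172.26 = 376.5
ΣP(Q2 2014)Q(Q2 2014) = 1.85×111 + 1.47×99 = 205.35 + 145.53 = 350.88
link = 376.5/350.88 = 1.073016
Chained index = 100 × 1.005964 × 1.073016 = 107.9416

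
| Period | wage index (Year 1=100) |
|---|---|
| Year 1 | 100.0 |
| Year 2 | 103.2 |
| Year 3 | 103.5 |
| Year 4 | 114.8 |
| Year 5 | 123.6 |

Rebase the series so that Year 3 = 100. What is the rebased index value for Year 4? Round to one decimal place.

Rebased(Year 4) = 114.8 / 103.5 × 100 = 110.9179

110.9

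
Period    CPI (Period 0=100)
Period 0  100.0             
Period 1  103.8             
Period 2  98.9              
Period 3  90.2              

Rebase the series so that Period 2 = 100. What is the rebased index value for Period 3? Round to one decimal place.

91.2

Rebased(Period 3) = 90.2 / 98.9 × 100 = 91.2032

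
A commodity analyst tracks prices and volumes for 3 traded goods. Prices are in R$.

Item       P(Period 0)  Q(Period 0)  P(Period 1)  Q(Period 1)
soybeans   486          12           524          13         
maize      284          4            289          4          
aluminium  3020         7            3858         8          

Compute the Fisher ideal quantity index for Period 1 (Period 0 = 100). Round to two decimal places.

112.60

Laspeyres component (base-period weights):
ΣP(Period 0)Q(Period 1) = 486×13 + 284×4 + 3020×8 = 6318 + 1136 + 24160 = 31614
ΣP(Period 0)Q(Period 0) = 486×12 + 284×4 + 3020×7 = 5832 + 1136 + 21140 = 28108
L = 31614 / 28108 × 100 = 112.4733
Paasche component (current-period weights):
ΣP(Period 1)Q(Period 1) = 524×13 + 289×4 + 3858×8 = 6812 + 1156 + 30864 = 38832
ΣP(Period 1)Q(Period 0) = 524×12 + 289×4 + 3858×7 = 6288 + 1156 + 27006 = 34450
P = 38832 / 34450 × 100 = 112.7199
Fisher = √(L × P) = √(112.4733 × 112.7199) = 112.5965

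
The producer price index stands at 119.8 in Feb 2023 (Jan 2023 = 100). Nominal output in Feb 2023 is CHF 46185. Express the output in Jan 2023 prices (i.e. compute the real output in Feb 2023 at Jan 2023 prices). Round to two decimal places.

38551.75

Real = Nominal ÷ (Index/100) = 46185 ÷ (119.8/100)
     = 46185 ÷ 1.198 = 38551.7529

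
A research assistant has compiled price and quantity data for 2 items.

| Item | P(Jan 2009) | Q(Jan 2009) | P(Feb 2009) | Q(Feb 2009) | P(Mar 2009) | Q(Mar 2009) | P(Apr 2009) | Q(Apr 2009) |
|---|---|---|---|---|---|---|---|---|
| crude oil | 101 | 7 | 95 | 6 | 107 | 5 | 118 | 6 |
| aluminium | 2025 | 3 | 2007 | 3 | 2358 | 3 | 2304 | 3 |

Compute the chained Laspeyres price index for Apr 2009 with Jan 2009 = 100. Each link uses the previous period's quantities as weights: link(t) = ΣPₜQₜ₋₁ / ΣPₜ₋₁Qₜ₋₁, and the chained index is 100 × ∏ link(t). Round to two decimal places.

Link Jan 2009→Feb 2009:
ΣP(Feb 2009)Q(Jan 2009) = 95×7 + 2007×3 = 665 + 6021 = 6686
ΣP(Jan 2009)Q(Jan 2009) = 101×7 + 2025×3 = 707 + 6075 = 6782
link = 6686/6782 = 0.985845
Link Feb 2009→Mar 2009:
ΣP(Mar 2009)Q(Feb 2009) = 107×6 + 2358×3 = 642 + 7074 = 7716
ΣP(Feb 2009)Q(Feb 2009) = 95×6 + 2007×3 = 570 + 6021 = 6591
link = 7716/6591 = 1.170687
Link Mar 2009→Apr 2009:
ΣP(Apr 2009)Q(Mar 2009) = 118×5 + 2304×3 = 590 + 6912 = 7502
ΣP(Mar 2009)Q(Mar 2009) = 107×5 + 2358×3 = 535 + 7074 = 7609
link = 7502/7609 = 0.985938
Chained index = 100 × 0.985845 × 1.170687 × 0.985938 = 113.7887

113.79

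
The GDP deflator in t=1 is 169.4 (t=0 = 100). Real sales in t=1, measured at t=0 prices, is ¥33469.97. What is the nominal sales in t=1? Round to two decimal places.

56698.13

Nominal = Real × (Index/100) = 33469.97 × (169.4/100)
        = 33469.97 × 1.694 = 56698.1292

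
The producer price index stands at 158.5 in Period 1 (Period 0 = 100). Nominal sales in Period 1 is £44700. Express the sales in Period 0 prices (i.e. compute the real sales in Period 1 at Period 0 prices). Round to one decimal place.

Real = Nominal ÷ (Index/100) = 44700 ÷ (158.5/100)
     = 44700 ÷ 1.585 = 28201.8927

28201.9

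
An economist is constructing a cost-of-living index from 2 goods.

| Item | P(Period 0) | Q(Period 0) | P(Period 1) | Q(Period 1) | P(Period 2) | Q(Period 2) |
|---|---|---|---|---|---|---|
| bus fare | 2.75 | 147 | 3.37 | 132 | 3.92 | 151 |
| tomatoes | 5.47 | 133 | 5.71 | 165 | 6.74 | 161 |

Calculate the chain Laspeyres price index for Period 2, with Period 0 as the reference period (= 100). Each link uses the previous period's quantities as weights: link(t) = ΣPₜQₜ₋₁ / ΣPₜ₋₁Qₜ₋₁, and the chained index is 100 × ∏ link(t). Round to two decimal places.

Link Period 0→Period 1:
ΣP(Period 1)Q(Period 0) = 3.37×147 + 5.71×133 = 495.39 + 759.43 = 1254.82
ΣP(Period 0)Q(Period 0) = 2.75×147 + 5.47×133 = 404.25 + 727.51 = 1131.76
link = 1254.82/1131.76 = 1.108733
Link Period 1→Period 2:
ΣP(Period 2)Q(Period 1) = 3.92×132 + 6.74×165 = 517.44 + 1112.1 = 1629.54
ΣP(Period 1)Q(Period 1) = 3.37×132 + 5.71×165 = 444.84 + 942.15 = 1386.99
link = 1629.54/1386.99 = 1.174875
Chained index = 100 × 1.108733 × 1.174875 = 130.2623

130.26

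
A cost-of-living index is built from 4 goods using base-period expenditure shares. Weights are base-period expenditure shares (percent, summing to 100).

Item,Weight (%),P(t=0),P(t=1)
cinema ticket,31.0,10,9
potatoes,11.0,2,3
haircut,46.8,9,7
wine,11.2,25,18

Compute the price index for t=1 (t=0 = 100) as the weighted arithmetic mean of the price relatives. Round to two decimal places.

cinema ticket: 31.0 × (9/10) = 31.0 × 0.900000 = 27.9000
potatoes: 11.0 × (3/2) = 11.0 × 1.500000 = 16.5000
haircut: 46.8 × (7/9) = 46.8 × 0.777778 = 36.4000
wine: 11.2 × (18/25) = 11.2 × 0.720000 = 8.0640
Index = Σ wᵢ·(p₁ᵢ/p₀ᵢ) = 27.9000 + 16.5000 + 36.4000 + 8.0640 = 88.8640

88.86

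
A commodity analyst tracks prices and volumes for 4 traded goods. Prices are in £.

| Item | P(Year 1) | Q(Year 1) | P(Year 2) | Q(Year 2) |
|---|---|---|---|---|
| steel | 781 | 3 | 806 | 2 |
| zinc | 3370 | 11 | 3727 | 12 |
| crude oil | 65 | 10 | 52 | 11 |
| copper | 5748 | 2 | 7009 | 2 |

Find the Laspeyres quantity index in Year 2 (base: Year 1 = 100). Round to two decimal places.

Laspeyres quantity index uses base-period prices as weights.
ΣP(Year 1)·Q(Year 2) = 781×2 + 3370×12 + 65×11 + 5748×2 = 1562 + 40440 + 715 + 11496 = 54213
ΣP(Year 1)·Q(Year 1) = 781×3 + 3370×11 + 65×10 + 5748×2 = 2343 + 37070 + 650 + 11496 = 51559
Index = 54213 / 51559 × 100 = 105.1475

105.15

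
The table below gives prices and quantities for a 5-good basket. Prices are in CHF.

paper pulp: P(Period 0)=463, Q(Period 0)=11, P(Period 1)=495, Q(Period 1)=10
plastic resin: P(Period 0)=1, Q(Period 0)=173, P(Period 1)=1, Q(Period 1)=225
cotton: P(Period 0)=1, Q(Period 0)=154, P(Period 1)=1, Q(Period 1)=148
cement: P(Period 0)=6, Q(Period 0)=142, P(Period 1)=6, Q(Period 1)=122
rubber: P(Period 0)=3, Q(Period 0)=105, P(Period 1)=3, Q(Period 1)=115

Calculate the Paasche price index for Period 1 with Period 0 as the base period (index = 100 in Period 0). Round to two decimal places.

105.26

Paasche price index uses current-period quantities as weights.
ΣP(Period 1)·Q(Period 1) = 495×10 + 1×225 + 1×148 + 6×122 + 3×115 = 4950 + 225 + 148 + 732 + 345 = 6400
ΣP(Period 0)·Q(Period 1) = 463×10 + 1×225 + 1×148 + 6×122 + 3×115 = 4630 + 225 + 148 + 732 + 345 = 6080
Index = 6400 / 6080 × 100 = 105.2632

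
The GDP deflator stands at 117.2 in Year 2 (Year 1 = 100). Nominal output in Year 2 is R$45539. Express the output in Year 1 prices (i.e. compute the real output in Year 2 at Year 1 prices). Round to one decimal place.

Real = Nominal ÷ (Index/100) = 45539 ÷ (117.2/100)
     = 45539 ÷ 1.172 = 38855.8020

38855.8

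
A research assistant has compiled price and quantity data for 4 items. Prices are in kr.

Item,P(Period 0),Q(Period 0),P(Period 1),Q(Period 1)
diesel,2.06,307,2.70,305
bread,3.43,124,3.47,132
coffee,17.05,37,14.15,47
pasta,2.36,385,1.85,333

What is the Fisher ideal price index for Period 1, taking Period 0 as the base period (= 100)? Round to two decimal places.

Laspeyres component (base-period weights):
ΣP(Period 1)Q(Period 0) = 2.70×307 + 3.47×124 + 14.15×37 + 1.85×385 = 828.9 + 430.28 + 523.55 + 712.25 = 2494.98
ΣP(Period 0)Q(Period 0) = 2.06×307 + 3.43×124 + 17.05×37 + 2.36×385 = 632.42 + 425.32 + 630.85 + 908.6 = 2597.19
L = 2494.98 / 2597.19 × 100 = 96.0646
Paasche component (current-period weights):
ΣP(Period 1)Q(Period 1) = 2.70×305 + 3.47×132 + 14.15×47 + 1.85×333 = 823.5 + 458.04 + 665.05 + 616.05 = 2562.64
ΣP(Period 0)Q(Period 1) = 2.06×305 + 3.43×132 + 17.05×47 + 2.36×333 = 628.3 + 452.76 + 801.35 + 785.88 = 2668.29
P = 2562.64 / 2668.29 × 100 = 96.0405
Fisher = √(L × P) = √(96.0646 × 96.0405) = 96.0526

96.05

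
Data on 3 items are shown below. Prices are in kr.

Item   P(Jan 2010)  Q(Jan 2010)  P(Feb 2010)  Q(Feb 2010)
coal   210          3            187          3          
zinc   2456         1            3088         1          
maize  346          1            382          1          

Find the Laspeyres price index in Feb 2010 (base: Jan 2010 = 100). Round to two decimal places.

Laspeyres price index uses base-period quantities as weights.
ΣP(Feb 2010)·Q(Jan 2010) = 187×3 + 3088×1 + 382×1 = 561 + 3088 + 382 = 4031
ΣP(Jan 2010)·Q(Jan 2010) = 210×3 + 2456×1 + 346×1 = 630 + 2456 + 346 = 3432
Index = 4031 / 3432 × 100 = 117.4534

117.45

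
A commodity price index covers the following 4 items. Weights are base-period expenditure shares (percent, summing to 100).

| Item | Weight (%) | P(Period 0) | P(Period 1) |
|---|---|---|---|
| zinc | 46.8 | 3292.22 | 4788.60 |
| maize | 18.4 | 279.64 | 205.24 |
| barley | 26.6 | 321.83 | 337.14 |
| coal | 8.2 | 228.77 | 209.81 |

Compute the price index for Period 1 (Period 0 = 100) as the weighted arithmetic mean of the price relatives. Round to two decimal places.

116.96

zinc: 46.8 × (4788.60/3292.22) = 46.8 × 1.454520 = 68.0715
maize: 18.4 × (205.24/279.64) = 18.4 × 0.733944 = 13.5046
barley: 26.6 × (337.14/321.83) = 26.6 × 1.047572 = 27.8654
coal: 8.2 × (209.81/228.77) = 8.2 × 0.917122 = 7.5204
Index = Σ wᵢ·(p₁ᵢ/p₀ᵢ) = 68.0715 + 13.5046 + 27.8654 + 7.5204 = 116.9619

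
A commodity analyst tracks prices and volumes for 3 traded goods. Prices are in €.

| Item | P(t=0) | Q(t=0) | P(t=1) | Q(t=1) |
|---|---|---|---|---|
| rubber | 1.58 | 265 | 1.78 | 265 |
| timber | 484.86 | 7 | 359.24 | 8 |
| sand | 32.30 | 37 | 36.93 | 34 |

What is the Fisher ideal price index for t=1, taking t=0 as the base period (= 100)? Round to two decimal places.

Laspeyres component (base-period weights):
ΣP(t=1)Q(t=0) = 1.78×265 + 359.24×7 + 36.93×37 = 471.7 + 2514.68 + 1366.41 = 4352.79
ΣP(t=0)Q(t=0) = 1.58×265 + 484.86×7 + 32.30×37 = 418.7 + 3394.02 + 1195.1 = 5007.82
L = 4352.79 / 5007.82 × 100 = 86.9199
Paasche component (current-period weights):
ΣP(t=1)Q(t=1) = 1.78×265 + 359.24×8 + 36.93×34 = 471.7 + 2873.92 + 1255.62 = 4601.24
ΣP(t=0)Q(t=1) = 1.58×265 + 484.86×8 + 32.30×34 = 418.7 + 3878.88 + 1098.2 = 5395.78
P = 4601.24 / 5395.78 × 100 = 85.2748
Fisher = √(L × P) = √(86.9199 × 85.2748) = 86.0934

86.09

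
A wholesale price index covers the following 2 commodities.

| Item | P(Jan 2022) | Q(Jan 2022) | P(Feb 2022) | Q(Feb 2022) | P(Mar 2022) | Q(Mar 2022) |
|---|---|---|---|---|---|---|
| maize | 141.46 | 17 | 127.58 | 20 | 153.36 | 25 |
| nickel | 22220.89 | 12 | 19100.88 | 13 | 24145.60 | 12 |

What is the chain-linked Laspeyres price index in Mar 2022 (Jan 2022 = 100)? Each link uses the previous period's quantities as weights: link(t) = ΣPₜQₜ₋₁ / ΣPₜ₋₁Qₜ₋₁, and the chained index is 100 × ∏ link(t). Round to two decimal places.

108.66

Link Jan 2022→Feb 2022:
ΣP(Feb 2022)Q(Jan 2022) = 127.58×17 + 19100.88×12 = 2168.86 + 229210.56 = 231379.42
ΣP(Jan 2022)Q(Jan 2022) = 141.46×17 + 22220.89×12 = 2404.82 + 266650.68 = 269055.5
link = 231379.42/269055.5 = 0.859969
Link Feb 2022→Mar 2022:
ΣP(Mar 2022)Q(Feb 2022) = 153.36×20 + 24145.60×13 = 3067.2 + 313892.8 = 316960
ΣP(Feb 2022)Q(Feb 2022) = 127.58×20 + 19100.88×13 = 2551.6 + 248311.44 = 250863.04
link = 316960/250863.04 = 1.263478
Chained index = 100 × 0.859969 × 1.263478 = 108.6552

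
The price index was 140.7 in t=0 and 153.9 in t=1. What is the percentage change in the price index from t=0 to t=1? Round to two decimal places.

9.38%

Change = (153.9 − 140.7) / 140.7 × 100
       = 13.2 / 140.7 × 100 = 9.3817%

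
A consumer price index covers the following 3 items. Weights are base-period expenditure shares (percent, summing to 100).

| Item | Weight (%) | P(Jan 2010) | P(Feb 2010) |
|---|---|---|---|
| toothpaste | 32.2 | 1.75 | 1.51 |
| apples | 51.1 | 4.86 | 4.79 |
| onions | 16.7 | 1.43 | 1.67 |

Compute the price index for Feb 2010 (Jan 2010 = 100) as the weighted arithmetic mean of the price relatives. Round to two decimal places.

toothpaste: 32.2 × (1.51/1.75) = 32.2 × 0.862857 = 27.7840
apples: 51.1 × (4.79/4.86) = 51.1 × 0.985597 = 50.3640
onions: 16.7 × (1.67/1.43) = 16.7 × 1.167832 = 19.5028
Index = Σ wᵢ·(p₁ᵢ/p₀ᵢ) = 27.7840 + 50.3640 + 19.5028 = 97.6508

97.65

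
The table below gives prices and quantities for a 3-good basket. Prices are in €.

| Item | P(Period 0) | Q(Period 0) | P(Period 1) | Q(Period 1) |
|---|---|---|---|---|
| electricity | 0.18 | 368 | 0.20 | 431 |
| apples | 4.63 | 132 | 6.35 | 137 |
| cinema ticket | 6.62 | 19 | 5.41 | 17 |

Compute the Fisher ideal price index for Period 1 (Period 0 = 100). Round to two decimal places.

126.73

Laspeyres component (base-period weights):
ΣP(Period 1)Q(Period 0) = 0.20×368 + 6.35×132 + 5.41×19 = 73.6 + 838.2 + 102.79 = 1014.59
ΣP(Period 0)Q(Period 0) = 0.18×368 + 4.63×132 + 6.62×19 = 66.24 + 611.16 + 125.78 = 803.18
L = 1014.59 / 803.18 × 100 = 126.3216
Paasche component (current-period weights):
ΣP(Period 1)Q(Period 1) = 0.20×431 + 6.35×137 + 5.41×17 = 86.2 + 869.95 + 91.97 = 1048.12
ΣP(Period 0)Q(Period 1) = 0.18×431 + 4.63×137 + 6.62×17 = 77.58 + 634.31 + 112.54 = 824.43
P = 1048.12 / 824.43 × 100 = 127.1327
Fisher = √(L × P) = √(126.3216 × 127.1327) = 126.7265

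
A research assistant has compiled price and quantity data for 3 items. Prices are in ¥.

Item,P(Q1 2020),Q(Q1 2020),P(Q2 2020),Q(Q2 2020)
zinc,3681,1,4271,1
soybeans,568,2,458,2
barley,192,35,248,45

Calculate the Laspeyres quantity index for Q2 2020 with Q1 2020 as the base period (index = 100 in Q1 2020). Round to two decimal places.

116.64

Laspeyres quantity index uses base-period prices as weights.
ΣP(Q1 2020)·Q(Q2 2020) = 3681×1 + 568×2 + 192×45 = 3681 + 1136 + 8640 = 13457
ΣP(Q1 2020)·Q(Q1 2020) = 3681×1 + 568×2 + 192×35 = 3681 + 1136 + 6720 = 11537
Index = 13457 / 11537 × 100 = 116.6421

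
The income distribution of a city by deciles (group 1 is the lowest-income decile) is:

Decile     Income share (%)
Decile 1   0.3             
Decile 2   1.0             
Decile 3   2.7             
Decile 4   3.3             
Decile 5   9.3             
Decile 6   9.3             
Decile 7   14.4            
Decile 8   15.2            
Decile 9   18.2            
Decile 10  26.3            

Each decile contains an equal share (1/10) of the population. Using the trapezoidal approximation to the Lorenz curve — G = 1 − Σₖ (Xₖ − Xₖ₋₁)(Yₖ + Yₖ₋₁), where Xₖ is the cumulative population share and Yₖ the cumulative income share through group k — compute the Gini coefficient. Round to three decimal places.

Cumulative income shares Yₖ: 0.0030, 0.0130, 0.0400, 0.0730, 0.1660, 0.2590, 0.4030, 0.5550, 0.7370, 1.0000
Σ (Xₖ−Xₖ₋₁)(Yₖ+Yₖ₋₁) = (1/10)(0.0030+0.0000) + (1/10)(0.0130+0.0030) + (1/10)(0.0400+0.0130) + (1/10)(0.0730+0.0400) + (1/10)(0.1660+0.0730) + (1/10)(0.2590+0.1660) + (1/10)(0.4030+0.2590) + (1/10)(0.5550+0.4030) + (1/10)(0.7370+0.5550) + (1/10)(1.0000+0.7370)
  = 0.0003 + 0.0016 + 0.0053 + 0.0113 + 0.0239 + 0.0425 + 0.0662 + 0.0958 + 0.1292 + 0.1737 = 0.5498
G = 1 − 0.5498 = 0.4502

0.450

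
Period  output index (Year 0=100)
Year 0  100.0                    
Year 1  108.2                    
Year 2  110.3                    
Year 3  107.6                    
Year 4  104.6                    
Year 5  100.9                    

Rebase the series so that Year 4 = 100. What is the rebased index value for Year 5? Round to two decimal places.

96.46

Rebased(Year 5) = 100.9 / 104.6 × 100 = 96.4627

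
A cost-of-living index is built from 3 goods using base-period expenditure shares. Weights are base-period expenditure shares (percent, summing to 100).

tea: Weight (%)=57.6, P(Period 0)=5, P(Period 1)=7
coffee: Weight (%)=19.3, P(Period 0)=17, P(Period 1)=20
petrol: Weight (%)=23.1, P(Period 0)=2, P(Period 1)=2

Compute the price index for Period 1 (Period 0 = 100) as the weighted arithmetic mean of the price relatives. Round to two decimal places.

tea: 57.6 × (7/5) = 57.6 × 1.400000 = 80.6400
coffee: 19.3 × (20/17) = 19.3 × 1.176471 = 22.7059
petrol: 23.1 × (2/2) = 23.1 × 1.000000 = 23.1000
Index = Σ wᵢ·(p₁ᵢ/p₀ᵢ) = 80.6400 + 22.7059 + 23.1000 = 126.4459

126.45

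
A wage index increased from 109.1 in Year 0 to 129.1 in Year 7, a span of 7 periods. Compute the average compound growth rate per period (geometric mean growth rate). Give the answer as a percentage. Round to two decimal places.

2.43%

Growth factor = (129.1/109.1)^(1/7) = (1.183318)^(1/7) = 1.024337
Growth rate = 1.024337 − 1 = 0.024337 = 2.4337%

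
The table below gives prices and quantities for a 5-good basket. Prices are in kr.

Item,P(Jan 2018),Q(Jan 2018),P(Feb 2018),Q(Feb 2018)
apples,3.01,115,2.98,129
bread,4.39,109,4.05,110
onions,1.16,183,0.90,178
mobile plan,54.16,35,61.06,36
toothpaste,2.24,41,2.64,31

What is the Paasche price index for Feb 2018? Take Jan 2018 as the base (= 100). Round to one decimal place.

Paasche price index uses current-period quantities as weights.
ΣP(Feb 2018)·Q(Feb 2018) = 2.98×129 + 4.05×110 + 0.90×178 + 61.06×36 + 2.64×31 = 384.42 + 445.5 + 160.2 + 2198.16 + 81.84 = 3270.12
ΣP(Jan 2018)·Q(Feb 2018) = 3.01×129 + 4.39×110 + 1.16×178 + 54.16×36 + 2.24×31 = 388.29 + 482.9 + 206.48 + 1949.76 + 69.44 = 3096.87
Index = 3270.12 / 3096.87 × 100 = 105.5944

105.6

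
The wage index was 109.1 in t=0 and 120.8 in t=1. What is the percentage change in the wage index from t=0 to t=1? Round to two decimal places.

Change = (120.8 − 109.1) / 109.1 × 100
       = 11.7 / 109.1 × 100 = 10.7241%

10.72%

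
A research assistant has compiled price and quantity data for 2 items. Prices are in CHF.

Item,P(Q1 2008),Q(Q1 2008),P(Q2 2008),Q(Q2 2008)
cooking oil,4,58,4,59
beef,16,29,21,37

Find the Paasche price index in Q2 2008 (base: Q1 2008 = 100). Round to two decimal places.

Paasche price index uses current-period quantities as weights.
ΣP(Q2 2008)·Q(Q2 2008) = 4×59 + 21×37 = 236 + 777 = 1013
ΣP(Q1 2008)·Q(Q2 2008) = 4×59 + 16×37 = 236 + 592 = 828
Index = 1013 / 828 × 100 = 122.3430

122.34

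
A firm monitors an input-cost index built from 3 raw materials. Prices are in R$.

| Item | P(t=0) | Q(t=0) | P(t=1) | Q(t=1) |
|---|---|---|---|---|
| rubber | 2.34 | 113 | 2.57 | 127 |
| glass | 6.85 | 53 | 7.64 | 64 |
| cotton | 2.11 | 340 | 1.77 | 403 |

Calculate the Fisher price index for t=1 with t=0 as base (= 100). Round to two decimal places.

Laspeyres component (base-period weights):
ΣP(t=1)Q(t=0) = 2.57×113 + 7.64×53 + 1.77×340 = 290.41 + 404.92 + 601.8 = 1297.13
ΣP(t=0)Q(t=0) = 2.34×113 + 6.85×53 + 2.11×340 = 264.42 + 363.05 + 717.4 = 1344.87
L = 1297.13 / 1344.87 × 100 = 96.4502
Paasche component (current-period weights):
ΣP(t=1)Q(t=1) = 2.57×127 + 7.64×64 + 1.77×403 = 326.39 + 488.96 + 713.31 = 1528.66
ΣP(t=0)Q(t=1) = 2.34×127 + 6.85×64 + 2.11×403 = 297.18 + 438.4 + 850.33 = 1585.91
P = 1528.66 / 1585.91 × 100 = 96.3901
Fisher = √(L × P) = √(96.4502 × 96.3901) = 96.4201

96.42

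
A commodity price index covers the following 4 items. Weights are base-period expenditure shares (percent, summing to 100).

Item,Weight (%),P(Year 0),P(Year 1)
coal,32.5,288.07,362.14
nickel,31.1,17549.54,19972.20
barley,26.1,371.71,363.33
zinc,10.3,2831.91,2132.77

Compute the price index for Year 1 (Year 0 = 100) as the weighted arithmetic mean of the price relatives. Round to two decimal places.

coal: 32.5 × (362.14/288.07) = 32.5 × 1.257125 = 40.8566
nickel: 31.1 × (19972.20/17549.54) = 31.1 × 1.138047 = 35.3933
barley: 26.1 × (363.33/371.71) = 26.1 × 0.977456 = 25.5116
zinc: 10.3 × (2132.77/2831.91) = 10.3 × 0.753121 = 7.7571
Index = Σ wᵢ·(p₁ᵢ/p₀ᵢ) = 40.8566 + 35.3933 + 25.5116 + 7.7571 = 109.5186

109.52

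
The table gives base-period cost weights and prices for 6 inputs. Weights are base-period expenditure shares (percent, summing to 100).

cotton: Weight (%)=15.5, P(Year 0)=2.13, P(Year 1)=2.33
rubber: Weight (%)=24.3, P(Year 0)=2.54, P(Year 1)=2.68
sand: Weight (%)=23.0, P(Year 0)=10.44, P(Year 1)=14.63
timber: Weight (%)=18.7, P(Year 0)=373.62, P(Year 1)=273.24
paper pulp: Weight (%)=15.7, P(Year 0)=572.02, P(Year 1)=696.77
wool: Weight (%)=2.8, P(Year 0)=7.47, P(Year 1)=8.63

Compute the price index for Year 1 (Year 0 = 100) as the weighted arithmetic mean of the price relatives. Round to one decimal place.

110.9

cotton: 15.5 × (2.33/2.13) = 15.5 × 1.093897 = 16.9554
rubber: 24.3 × (2.68/2.54) = 24.3 × 1.055118 = 25.6394
sand: 23.0 × (14.63/10.44) = 23.0 × 1.401341 = 32.2308
timber: 18.7 × (273.24/373.62) = 18.7 × 0.731331 = 13.6759
paper pulp: 15.7 × (696.77/572.02) = 15.7 × 1.218087 = 19.1240
wool: 2.8 × (8.63/7.47) = 2.8 × 1.155288 = 3.2348
Index = Σ wᵢ·(p₁ᵢ/p₀ᵢ) = 16.9554 + 25.6394 + 32.2308 + 13.6759 + 19.1240 + 3.2348 = 110.8603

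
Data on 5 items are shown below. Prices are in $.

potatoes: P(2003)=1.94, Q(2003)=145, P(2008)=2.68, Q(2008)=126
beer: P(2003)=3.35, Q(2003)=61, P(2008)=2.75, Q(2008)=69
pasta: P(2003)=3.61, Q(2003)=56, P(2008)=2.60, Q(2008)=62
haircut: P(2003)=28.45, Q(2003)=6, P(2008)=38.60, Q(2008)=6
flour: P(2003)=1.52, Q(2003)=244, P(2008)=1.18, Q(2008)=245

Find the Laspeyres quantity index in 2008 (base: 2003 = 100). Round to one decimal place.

101.1

Laspeyres quantity index uses base-period prices as weights.
ΣP(2003)·Q(2008) = 1.94×126 + 3.35×69 + 3.61×62 + 28.45×6 + 1.52×245 = 244.44 + 231.15 + 223.82 + 170.7 + 372.4 = 1242.51
ΣP(2003)·Q(2003) = 1.94×145 + 3.35×61 + 3.61×56 + 28.45×6 + 1.52×244 = 281.3 + 204.35 + 202.16 + 170.7 + 370.88 = 1229.39
Index = 1242.51 / 1229.39 × 100 = 101.0672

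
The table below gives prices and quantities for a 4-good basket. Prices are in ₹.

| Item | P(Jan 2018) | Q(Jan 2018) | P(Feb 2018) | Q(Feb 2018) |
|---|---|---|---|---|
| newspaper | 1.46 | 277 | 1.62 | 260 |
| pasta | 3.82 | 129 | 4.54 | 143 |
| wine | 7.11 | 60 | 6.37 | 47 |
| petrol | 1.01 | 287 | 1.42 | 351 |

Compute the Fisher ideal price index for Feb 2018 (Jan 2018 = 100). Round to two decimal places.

114.37

Laspeyres component (base-period weights):
ΣP(Feb 2018)Q(Jan 2018) = 1.62×277 + 4.54×129 + 6.37×60 + 1.42×287 = 448.74 + 585.66 + 382.2 + 407.54 = 1824.14
ΣP(Jan 2018)Q(Jan 2018) = 1.46×277 + 3.82×129 + 7.11×60 + 1.01×287 = 404.42 + 492.78 + 426.6 + 289.87 = 1613.67
L = 1824.14 / 1613.67 × 100 = 113.0429
Paasche component (current-period weights):
ΣP(Feb 2018)Q(Feb 2018) = 1.62×260 + 4.54×143 + 6.37×47 + 1.42×351 = 421.2 + 649.22 + 299.39 + 498.42 = 1868.23
ΣP(Jan 2018)Q(Feb 2018) = 1.46×260 + 3.82×143 + 7.11×47 + 1.01×351 = 379.6 + 546.26 + 334.17 + 354.51 = 1614.54
P = 1868.23 / 1614.54 × 100 = 115.7128
Fisher = √(L × P) = √(113.0429 × 115.7128) = 114.3701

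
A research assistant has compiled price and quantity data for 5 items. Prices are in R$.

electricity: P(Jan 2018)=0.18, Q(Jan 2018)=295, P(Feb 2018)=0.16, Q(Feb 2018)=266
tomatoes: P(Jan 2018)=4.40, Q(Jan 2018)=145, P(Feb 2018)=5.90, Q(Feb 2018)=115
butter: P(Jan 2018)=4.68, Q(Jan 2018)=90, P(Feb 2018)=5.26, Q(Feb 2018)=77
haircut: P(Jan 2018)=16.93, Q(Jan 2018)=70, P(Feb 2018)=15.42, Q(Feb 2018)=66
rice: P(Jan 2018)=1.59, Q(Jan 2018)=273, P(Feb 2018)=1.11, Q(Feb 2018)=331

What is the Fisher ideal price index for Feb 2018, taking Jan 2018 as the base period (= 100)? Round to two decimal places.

99.57

Laspeyres component (base-period weights):
ΣP(Feb 2018)Q(Jan 2018) = 0.16×295 + 5.90×145 + 5.26×90 + 15.42×70 + 1.11×273 = 47.2 + 855.5 + 473.4 + 1079.4 + 303.03 = 2758.53
ΣP(Jan 2018)Q(Jan 2018) = 0.18×295 + 4.40×145 + 4.68×90 + 16.93×70 + 1.59×273 = 53.1 + 638 + 421.2 + 1185.1 + 434.07 = 2731.47
L = 2758.53 / 2731.47 × 100 = 100.9907
Paasche component (current-period weights):
ΣP(Feb 2018)Q(Feb 2018) = 0.16×266 + 5.90×115 + 5.26×77 + 15.42×66 + 1.11×331 = 42.56 + 678.5 + 405.02 + 1017.72 + 367.41 = 2511.21
ΣP(Jan 2018)Q(Feb 2018) = 0.18×266 + 4.40×115 + 4.68×77 + 16.93×66 + 1.59×331 = 47.88 + 506 + 360.36 + 1117.38 + 526.29 = 2557.91
P = 2511.21 / 2557.91 × 100 = 98.1743
Fisher = √(L × P) = √(100.9907 × 98.1743) = 99.5725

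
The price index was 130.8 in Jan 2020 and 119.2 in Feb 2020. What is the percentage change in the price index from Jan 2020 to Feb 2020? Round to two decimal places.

-8.87%

Change = (119.2 − 130.8) / 130.8 × 100
       = -11.6 / 130.8 × 100 = -8.8685%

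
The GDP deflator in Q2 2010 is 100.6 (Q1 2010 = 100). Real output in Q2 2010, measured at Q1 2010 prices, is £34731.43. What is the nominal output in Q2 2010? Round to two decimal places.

Nominal = Real × (Index/100) = 34731.43 × (100.6/100)
        = 34731.43 × 1.006 = 34939.8186

34939.82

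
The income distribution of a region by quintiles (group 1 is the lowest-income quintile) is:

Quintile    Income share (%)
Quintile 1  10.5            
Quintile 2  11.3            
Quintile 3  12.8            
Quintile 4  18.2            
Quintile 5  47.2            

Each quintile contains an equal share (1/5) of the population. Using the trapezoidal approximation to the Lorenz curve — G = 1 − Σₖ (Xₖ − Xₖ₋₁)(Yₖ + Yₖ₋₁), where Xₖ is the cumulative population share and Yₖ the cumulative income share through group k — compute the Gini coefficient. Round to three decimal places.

Cumulative income shares Yₖ: 0.1050, 0.2180, 0.3460, 0.5280, 1.0000
Σ (Xₖ−Xₖ₋₁)(Yₖ+Yₖ₋₁) = (1/5)(0.1050+0.0000) + (1/5)(0.2180+0.1050) + (1/5)(0.3460+0.2180) + (1/5)(0.5280+0.3460) + (1/5)(1.0000+0.5280)
  = 0.0210 + 0.0646 + 0.1128 + 0.1748 + 0.3056 = 0.6788
G = 1 − 0.6788 = 0.3212

0.321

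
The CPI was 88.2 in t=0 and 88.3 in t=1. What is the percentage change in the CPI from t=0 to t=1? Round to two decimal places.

Change = (88.3 − 88.2) / 88.2 × 100
       = 0.1 / 88.2 × 100 = 0.1134%

0.11%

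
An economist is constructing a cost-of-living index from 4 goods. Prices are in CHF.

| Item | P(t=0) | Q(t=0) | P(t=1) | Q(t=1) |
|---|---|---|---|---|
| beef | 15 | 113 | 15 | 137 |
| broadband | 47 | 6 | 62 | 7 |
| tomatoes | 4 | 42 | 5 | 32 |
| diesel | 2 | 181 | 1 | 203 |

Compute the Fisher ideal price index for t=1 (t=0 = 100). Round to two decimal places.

97.89

Laspeyres component (base-period weights):
ΣP(t=1)Q(t=0) = 15×113 + 62×6 + 5×42 + 1×181 = 1695 + 372 + 210 + 181 = 2458
ΣP(t=0)Q(t=0) = 15×113 + 47×6 + 4×42 + 2×181 = 1695 + 282 + 168 + 362 = 2507
L = 2458 / 2507 × 100 = 98.0455
Paasche component (current-period weights):
ΣP(t=1)Q(t=1) = 15×137 + 62×7 + 5×32 + 1×203 = 2055 + 434 + 160 + 203 = 2852
ΣP(t=0)Q(t=1) = 15×137 + 47×7 + 4×32 + 2×203 = 2055 + 329 + 128 + 406 = 2918
P = 2852 / 2918 × 100 = 97.7382
Fisher = √(L × P) = √(98.0455 × 97.7382) = 97.8917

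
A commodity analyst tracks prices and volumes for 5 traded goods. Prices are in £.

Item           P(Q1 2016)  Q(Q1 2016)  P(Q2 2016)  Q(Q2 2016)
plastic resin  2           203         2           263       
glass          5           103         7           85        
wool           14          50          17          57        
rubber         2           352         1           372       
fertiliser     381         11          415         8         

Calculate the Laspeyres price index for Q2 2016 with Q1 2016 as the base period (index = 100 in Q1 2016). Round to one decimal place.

105.8

Laspeyres price index uses base-period quantities as weights.
ΣP(Q2 2016)·Q(Q1 2016) = 2×203 + 7×103 + 17×50 + 1×352 + 415×11 = 406 + 721 + 850 + 352 + 4565 = 6894
ΣP(Q1 2016)·Q(Q1 2016) = 2×203 + 5×103 + 14×50 + 2×352 + 381×11 = 406 + 515 + 700 + 704 + 4191 = 6516
Index = 6894 / 6516 × 100 = 105.8011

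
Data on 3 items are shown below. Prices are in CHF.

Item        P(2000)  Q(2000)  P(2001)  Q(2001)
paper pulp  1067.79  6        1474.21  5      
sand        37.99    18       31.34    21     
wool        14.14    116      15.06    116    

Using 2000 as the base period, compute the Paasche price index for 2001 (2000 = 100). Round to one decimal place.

Paasche price index uses current-period quantities as weights.
ΣP(2001)·Q(2001) = 1474.21×5 + 31.34×21 + 15.06×116 = 7371.05 + 658.14 + 1746.96 = 9776.15
ΣP(2000)·Q(2001) = 1067.79×5 + 37.99×21 + 14.14×116 = 5338.95 + 797.79 + 1640.24 = 7776.98
Index = 9776.15 / 7776.98 × 100 = 125.7063

125.7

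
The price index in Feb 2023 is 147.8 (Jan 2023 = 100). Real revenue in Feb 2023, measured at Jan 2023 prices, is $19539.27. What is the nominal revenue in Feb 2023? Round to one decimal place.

28879.0

Nominal = Real × (Index/100) = 19539.27 × (147.8/100)
        = 19539.27 × 1.478 = 28879.0411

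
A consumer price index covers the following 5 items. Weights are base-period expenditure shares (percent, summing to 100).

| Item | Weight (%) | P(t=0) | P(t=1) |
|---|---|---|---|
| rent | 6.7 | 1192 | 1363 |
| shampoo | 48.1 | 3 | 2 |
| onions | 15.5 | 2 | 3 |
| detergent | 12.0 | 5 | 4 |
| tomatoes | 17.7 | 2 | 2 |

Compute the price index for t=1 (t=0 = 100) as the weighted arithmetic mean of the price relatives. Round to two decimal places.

rent: 6.7 × (1363/1192) = 6.7 × 1.143456 = 7.6612
shampoo: 48.1 × (2/3) = 48.1 × 0.666667 = 32.0667
onions: 15.5 × (3/2) = 15.5 × 1.500000 = 23.2500
detergent: 12.0 × (4/5) = 12.0 × 0.800000 = 9.6000
tomatoes: 17.7 × (2/2) = 17.7 × 1.000000 = 17.7000
Index = Σ wᵢ·(p₁ᵢ/p₀ᵢ) = 7.6612 + 32.0667 + 23.2500 + 9.6000 + 17.7000 = 90.2778

90.28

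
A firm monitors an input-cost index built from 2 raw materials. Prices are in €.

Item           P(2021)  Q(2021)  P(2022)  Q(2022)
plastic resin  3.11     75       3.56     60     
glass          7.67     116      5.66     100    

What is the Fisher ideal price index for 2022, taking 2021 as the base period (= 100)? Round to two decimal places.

Laspeyres component (base-period weights):
ΣP(2022)Q(2021) = 3.56×75 + 5.66×116 = 267 + 656.56 = 923.56
ΣP(2021)Q(2021) = 3.11×75 + 7.67×116 = 233.25 + 889.72 = 1122.97
L = 923.56 / 1122.97 × 100 = 82.2426
Paasche component (current-period weights):
ΣP(2022)Q(2022) = 3.56×60 + 5.66×100 = 213.6 + 566 = 779.6
ΣP(2021)Q(2022) = 3.11×60 + 7.67×100 = 186.6 + 767 = 953.6
P = 779.6 / 953.6 × 100 = 81.7534
Fisher = √(L × P) = √(82.2426 × 81.7534) = 81.9976

82.00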